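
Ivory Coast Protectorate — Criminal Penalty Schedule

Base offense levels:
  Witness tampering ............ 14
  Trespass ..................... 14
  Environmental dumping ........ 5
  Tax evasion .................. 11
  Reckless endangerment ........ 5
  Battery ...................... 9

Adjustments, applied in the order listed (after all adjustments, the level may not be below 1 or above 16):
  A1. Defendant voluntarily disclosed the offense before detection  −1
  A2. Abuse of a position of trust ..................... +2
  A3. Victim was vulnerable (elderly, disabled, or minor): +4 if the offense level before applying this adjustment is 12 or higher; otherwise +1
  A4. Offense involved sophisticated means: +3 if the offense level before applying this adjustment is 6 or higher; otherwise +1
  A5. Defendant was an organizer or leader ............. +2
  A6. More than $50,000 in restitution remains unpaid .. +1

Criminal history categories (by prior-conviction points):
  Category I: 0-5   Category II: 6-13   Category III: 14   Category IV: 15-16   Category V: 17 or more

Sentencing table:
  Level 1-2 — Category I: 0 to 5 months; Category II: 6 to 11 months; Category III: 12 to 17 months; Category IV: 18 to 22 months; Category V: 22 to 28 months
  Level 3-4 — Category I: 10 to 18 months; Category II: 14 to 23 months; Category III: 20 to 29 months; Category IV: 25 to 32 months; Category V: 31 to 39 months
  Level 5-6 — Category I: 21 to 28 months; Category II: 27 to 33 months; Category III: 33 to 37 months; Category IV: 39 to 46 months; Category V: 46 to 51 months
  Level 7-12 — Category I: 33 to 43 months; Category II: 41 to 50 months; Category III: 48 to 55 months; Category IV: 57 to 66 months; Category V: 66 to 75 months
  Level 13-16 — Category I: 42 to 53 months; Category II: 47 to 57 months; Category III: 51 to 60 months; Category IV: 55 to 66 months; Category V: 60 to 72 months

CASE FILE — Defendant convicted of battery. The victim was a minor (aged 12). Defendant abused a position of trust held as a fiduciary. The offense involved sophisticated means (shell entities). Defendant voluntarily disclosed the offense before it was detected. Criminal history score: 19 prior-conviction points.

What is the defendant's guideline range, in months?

Base offense level for battery: 9.
A1 applies: 9 − 1 = 8.
A2 applies: 8 + 2 = 10.
A3 applies (level before this adjustment is 10 < 12, so +1): 10 + 1 = 11.
A4 applies (level before this adjustment is 11 ≥ 6, so +3): 11 + 3 = 14.
A6 does not apply.
Final offense level: 14.
Criminal history: 19 prior points → Category V (17+).
Level 14 falls in the 13-16 band.
Grid: Level 13-16 × Category V = 60-72 months.

60-72 months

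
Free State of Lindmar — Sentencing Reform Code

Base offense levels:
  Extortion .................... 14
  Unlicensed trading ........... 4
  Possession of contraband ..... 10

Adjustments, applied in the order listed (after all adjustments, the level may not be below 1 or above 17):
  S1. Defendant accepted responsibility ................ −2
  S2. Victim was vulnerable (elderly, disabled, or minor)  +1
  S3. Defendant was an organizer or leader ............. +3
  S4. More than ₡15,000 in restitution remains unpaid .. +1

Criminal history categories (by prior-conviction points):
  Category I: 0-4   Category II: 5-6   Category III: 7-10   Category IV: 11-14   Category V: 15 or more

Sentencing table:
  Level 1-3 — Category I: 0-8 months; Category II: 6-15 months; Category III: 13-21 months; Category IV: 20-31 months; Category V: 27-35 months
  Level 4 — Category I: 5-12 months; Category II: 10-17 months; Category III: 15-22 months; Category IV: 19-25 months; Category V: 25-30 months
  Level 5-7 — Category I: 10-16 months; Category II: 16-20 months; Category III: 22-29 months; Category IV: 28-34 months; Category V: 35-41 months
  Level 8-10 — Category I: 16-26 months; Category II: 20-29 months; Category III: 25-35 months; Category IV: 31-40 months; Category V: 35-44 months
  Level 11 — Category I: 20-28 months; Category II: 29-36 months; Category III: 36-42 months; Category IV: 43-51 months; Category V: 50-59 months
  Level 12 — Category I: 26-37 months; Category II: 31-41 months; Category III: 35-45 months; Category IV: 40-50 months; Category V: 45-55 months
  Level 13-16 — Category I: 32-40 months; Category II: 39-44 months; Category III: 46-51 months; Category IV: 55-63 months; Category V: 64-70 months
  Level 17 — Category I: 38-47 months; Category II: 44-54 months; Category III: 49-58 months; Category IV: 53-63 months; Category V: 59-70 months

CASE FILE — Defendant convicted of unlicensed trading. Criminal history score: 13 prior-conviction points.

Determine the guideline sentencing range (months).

Base offense level for unlicensed trading: 4.
Final offense level: 4.
Criminal history: 13 prior points → Category IV (11-14).
Level 4 falls in the 4 band.
Grid: Level 4 × Category IV = 19-25 months.

19-25 months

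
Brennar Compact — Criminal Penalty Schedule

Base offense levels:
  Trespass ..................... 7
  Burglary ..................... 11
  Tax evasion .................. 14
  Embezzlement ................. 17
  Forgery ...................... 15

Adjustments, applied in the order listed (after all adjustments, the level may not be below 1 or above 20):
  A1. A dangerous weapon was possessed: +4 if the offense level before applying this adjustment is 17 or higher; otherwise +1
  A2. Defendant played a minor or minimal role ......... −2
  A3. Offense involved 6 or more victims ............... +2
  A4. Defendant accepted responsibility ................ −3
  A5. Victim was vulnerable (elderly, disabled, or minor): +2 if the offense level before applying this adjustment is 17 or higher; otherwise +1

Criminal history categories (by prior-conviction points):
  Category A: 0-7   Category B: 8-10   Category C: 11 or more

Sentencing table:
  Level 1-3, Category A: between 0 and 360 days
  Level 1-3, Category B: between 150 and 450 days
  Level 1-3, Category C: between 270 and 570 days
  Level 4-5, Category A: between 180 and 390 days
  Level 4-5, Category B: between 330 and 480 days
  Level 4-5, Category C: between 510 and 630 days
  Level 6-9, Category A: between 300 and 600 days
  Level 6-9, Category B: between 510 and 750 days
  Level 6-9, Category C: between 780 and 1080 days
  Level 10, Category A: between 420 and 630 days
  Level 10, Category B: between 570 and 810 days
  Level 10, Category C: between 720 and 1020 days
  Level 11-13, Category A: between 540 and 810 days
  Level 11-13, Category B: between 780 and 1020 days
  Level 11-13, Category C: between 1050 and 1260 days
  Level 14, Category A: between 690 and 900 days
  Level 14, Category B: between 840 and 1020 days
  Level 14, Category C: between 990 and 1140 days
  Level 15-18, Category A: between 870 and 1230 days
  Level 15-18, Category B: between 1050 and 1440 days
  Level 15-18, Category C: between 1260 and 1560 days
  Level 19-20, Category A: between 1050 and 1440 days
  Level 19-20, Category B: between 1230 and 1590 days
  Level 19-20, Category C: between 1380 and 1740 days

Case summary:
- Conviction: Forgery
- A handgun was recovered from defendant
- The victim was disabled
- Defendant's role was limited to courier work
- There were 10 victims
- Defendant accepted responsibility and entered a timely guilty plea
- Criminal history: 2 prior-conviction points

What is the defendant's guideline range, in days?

690-900 days

Base offense level for forgery: 15.
A1 applies (level before this adjustment is 15 < 17, so +1): 15 + 1 = 16.
A2 applies: 16 − 2 = 14.
A3 applies: 14 + 2 = 16.
A4 applies: 16 − 3 = 13.
A5 applies (level before this adjustment is 13 < 17, so +1): 13 + 1 = 14.
Final offense level: 14.
Criminal history: 2 prior points → Category A (0-7).
Level 14 falls in the 14 band.
Grid: Level 14 × Category A = 690-900 days.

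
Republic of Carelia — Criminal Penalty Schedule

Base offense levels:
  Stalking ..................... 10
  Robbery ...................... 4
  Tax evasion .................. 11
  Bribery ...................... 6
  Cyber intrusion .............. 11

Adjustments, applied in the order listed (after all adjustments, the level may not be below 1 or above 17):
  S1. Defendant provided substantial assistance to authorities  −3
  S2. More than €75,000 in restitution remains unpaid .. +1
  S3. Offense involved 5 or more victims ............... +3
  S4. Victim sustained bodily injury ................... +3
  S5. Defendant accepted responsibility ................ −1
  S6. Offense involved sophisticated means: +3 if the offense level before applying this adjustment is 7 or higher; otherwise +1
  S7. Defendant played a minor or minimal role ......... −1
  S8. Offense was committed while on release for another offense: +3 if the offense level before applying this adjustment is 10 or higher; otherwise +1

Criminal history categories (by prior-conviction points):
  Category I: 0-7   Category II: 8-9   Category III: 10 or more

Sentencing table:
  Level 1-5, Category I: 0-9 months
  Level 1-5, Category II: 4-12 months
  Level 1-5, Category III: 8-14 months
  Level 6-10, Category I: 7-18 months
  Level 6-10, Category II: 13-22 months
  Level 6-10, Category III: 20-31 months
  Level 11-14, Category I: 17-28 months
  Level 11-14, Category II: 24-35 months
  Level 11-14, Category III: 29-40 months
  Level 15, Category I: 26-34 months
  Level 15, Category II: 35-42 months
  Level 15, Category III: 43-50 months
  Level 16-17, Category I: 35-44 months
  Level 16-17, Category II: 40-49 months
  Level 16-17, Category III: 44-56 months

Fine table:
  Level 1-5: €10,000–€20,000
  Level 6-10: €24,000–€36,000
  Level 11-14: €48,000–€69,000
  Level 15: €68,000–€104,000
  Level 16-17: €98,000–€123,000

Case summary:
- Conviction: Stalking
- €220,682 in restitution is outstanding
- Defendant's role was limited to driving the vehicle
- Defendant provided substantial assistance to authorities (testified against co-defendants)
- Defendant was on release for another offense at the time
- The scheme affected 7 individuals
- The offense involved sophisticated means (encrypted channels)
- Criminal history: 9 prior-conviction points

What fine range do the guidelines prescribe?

€98,000–€123,000

Base offense level for stalking: 10.
S1 applies: 10 − 3 = 7.
S2 applies: 7 + 1 = 8.
S3 applies: 8 + 3 = 11.
S4 does not apply.
S5 does not apply.
S6 applies (level before this adjustment is 11 ≥ 7, so +3): 11 + 3 = 14.
S7 applies: 14 − 1 = 13.
S8 applies (level before this adjustment is 13 ≥ 10, so +3): 13 + 3 = 16.
Final offense level: 16.
Level 16 falls in the 16-17 band.
Fine table: Level 16-17 → €98,000–€123,000.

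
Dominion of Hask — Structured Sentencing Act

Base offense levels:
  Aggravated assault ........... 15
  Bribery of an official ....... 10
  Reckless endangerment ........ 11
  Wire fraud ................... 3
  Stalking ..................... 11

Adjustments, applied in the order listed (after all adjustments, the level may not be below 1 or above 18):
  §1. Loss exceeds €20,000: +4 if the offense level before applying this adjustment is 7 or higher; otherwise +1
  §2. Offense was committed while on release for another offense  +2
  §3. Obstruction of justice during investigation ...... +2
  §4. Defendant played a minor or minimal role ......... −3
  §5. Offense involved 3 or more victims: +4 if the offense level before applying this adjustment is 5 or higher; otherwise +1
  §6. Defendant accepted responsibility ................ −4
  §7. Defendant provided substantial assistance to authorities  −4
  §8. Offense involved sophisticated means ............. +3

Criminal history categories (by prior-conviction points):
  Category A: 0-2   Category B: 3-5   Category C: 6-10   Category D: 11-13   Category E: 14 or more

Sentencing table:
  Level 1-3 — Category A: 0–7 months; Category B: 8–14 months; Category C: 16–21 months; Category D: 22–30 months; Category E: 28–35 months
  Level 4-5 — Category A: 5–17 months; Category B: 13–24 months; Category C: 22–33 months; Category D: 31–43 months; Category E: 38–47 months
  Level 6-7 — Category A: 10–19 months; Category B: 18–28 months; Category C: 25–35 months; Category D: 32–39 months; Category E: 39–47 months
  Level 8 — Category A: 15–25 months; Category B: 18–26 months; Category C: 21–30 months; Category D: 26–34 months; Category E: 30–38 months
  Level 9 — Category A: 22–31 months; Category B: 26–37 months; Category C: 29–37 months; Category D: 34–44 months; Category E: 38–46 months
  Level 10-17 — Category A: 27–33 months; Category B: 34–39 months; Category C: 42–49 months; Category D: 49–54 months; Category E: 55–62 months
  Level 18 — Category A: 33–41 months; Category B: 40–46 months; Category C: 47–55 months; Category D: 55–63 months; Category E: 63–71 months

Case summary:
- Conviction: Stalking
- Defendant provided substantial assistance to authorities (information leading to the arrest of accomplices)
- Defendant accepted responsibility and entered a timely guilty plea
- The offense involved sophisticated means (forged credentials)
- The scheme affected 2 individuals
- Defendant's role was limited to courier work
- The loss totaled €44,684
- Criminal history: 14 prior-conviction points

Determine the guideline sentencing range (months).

Base offense level for stalking: 11.
§1 applies (level before this adjustment is 11 ≥ 7, so +4): 11 + 4 = 15.
§2 does not apply.
§3 does not apply.
§4 applies: 15 − 3 = 12.
§5 does not apply.
§6 applies: 12 − 4 = 8.
§7 applies: 8 − 4 = 4.
§8 applies: 4 + 3 = 7.
Final offense level: 7.
Criminal history: 14 prior points → Category E (14+).
Level 7 falls in the 6-7 band.
Grid: Level 6-7 × Category E = 39-47 months.

39-47 months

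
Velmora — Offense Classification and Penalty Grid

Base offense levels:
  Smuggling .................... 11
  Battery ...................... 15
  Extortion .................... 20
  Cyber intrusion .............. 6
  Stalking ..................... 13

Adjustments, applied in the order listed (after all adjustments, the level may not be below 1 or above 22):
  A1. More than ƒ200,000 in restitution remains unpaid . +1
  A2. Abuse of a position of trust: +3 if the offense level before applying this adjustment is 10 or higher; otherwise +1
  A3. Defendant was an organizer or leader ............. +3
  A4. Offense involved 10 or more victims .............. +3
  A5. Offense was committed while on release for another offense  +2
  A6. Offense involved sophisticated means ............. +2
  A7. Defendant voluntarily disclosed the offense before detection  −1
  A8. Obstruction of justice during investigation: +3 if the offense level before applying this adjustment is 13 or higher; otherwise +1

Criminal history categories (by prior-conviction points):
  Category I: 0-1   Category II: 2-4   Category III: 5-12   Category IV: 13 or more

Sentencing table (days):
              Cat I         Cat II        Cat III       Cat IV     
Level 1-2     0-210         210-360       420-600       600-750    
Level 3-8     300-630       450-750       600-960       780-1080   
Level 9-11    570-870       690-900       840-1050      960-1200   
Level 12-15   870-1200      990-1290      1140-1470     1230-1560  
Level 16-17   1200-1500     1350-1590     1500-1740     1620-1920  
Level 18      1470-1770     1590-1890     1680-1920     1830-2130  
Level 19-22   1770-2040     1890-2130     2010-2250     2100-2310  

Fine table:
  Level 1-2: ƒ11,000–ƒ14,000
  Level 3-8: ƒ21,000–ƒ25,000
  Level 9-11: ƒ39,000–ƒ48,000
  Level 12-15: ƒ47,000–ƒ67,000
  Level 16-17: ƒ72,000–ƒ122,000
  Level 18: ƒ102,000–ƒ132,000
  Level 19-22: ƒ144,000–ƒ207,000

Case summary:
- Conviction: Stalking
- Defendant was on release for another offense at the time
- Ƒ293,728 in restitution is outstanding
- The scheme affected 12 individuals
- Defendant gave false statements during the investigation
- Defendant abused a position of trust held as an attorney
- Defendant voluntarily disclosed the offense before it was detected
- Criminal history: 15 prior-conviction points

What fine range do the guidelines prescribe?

ƒ144,000–ƒ207,000

Base offense level for stalking: 13.
A1 applies: 13 + 1 = 14.
A2 applies (level before this adjustment is 14 ≥ 10, so +3): 14 + 3 = 17.
A3 does not apply.
A4 applies: 17 + 3 = 20.
A5 applies: 20 + 2 = 22.
A6 does not apply.
A7 applies: 22 − 1 = 21.
A8 applies (level before this adjustment is 21 ≥ 13, so +3): 21 + 3 = 24.
Level 24 exceeds the maximum of 22; capped at 22.
Final offense level: 22.
Level 22 falls in the 19-22 band.
Fine table: Level 19-22 → ƒ144,000–ƒ207,000.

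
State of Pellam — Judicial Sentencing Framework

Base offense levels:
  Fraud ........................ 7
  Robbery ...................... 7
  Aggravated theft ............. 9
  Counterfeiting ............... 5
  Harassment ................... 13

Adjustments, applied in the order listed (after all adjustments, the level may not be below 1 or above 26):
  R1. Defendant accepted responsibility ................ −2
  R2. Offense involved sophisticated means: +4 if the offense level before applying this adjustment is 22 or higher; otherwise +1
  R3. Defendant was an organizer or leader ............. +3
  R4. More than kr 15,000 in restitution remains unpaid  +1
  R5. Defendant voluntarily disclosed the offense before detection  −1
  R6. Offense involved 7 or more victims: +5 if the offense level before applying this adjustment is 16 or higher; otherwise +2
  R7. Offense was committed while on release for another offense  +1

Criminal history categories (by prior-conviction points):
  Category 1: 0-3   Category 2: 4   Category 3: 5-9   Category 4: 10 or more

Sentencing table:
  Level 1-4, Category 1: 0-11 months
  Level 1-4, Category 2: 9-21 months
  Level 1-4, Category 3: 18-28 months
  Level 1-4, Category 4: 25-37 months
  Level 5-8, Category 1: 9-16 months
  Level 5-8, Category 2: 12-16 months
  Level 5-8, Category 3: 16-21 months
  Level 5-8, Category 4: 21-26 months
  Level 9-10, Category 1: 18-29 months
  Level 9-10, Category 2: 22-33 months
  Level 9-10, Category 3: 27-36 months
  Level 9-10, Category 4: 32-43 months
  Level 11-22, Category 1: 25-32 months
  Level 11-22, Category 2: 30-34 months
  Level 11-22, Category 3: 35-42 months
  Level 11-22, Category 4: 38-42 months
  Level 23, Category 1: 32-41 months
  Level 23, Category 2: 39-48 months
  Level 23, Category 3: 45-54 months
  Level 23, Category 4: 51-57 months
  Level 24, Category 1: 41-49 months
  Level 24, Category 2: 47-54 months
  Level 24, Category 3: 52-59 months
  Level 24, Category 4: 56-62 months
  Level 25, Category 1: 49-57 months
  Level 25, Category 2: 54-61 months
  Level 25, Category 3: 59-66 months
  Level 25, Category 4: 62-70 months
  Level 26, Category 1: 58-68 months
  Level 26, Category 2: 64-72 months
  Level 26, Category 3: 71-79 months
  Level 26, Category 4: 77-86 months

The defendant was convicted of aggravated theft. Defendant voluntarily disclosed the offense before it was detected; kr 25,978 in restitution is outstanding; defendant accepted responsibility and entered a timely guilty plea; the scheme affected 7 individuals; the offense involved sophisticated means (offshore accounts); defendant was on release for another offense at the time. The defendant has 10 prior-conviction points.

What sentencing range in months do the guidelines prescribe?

38-42 months

Base offense level for aggravated theft: 9.
R1 applies: 9 − 2 = 7.
R2 applies (level before this adjustment is 7 < 22, so +1): 7 + 1 = 8.
R4 applies: 8 + 1 = 9.
R5 applies: 9 − 1 = 8.
R6 applies (level before this adjustment is 8 < 16, so +2): 8 + 2 = 10.
R7 applies: 10 + 1 = 11.
Final offense level: 11.
Criminal history: 10 prior points → Category 4 (10+).
Level 11 falls in the 11-22 band.
Grid: Level 11-22 × Category 4 = 38-42 months.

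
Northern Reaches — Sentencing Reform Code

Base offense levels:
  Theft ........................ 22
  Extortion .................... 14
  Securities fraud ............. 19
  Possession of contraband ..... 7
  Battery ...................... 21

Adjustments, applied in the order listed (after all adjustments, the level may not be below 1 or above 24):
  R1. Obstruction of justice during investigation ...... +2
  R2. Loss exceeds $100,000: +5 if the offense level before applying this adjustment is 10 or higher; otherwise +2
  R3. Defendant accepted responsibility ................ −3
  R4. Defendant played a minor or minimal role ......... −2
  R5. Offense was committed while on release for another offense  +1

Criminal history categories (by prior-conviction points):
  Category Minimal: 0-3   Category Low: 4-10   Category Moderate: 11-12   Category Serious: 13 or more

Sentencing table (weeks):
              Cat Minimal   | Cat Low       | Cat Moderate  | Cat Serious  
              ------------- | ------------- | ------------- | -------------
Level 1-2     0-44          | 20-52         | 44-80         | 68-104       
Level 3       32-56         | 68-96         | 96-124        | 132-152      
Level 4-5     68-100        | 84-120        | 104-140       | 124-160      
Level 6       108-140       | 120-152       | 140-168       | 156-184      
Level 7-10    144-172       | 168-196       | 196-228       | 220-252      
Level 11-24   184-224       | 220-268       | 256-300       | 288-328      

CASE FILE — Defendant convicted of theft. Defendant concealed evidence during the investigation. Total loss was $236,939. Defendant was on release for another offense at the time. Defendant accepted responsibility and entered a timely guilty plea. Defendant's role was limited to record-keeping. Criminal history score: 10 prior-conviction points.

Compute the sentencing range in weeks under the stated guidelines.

Base offense level for theft: 22.
R1 applies: 22 + 2 = 24.
R2 applies (level before this adjustment is 24 ≥ 10, so +5): 24 + 5 = 29.
R3 applies: 29 − 3 = 26.
R4 applies: 26 − 2 = 24.
R5 applies: 24 + 1 = 25.
Level 25 exceeds the maximum of 24; capped at 24.
Final offense level: 24.
Criminal history: 10 prior points → Category Low (4-10).
Level 24 falls in the 11-24 band.
Grid: Level 11-24 × Category Low = 220-268 weeks.

220-268 weeks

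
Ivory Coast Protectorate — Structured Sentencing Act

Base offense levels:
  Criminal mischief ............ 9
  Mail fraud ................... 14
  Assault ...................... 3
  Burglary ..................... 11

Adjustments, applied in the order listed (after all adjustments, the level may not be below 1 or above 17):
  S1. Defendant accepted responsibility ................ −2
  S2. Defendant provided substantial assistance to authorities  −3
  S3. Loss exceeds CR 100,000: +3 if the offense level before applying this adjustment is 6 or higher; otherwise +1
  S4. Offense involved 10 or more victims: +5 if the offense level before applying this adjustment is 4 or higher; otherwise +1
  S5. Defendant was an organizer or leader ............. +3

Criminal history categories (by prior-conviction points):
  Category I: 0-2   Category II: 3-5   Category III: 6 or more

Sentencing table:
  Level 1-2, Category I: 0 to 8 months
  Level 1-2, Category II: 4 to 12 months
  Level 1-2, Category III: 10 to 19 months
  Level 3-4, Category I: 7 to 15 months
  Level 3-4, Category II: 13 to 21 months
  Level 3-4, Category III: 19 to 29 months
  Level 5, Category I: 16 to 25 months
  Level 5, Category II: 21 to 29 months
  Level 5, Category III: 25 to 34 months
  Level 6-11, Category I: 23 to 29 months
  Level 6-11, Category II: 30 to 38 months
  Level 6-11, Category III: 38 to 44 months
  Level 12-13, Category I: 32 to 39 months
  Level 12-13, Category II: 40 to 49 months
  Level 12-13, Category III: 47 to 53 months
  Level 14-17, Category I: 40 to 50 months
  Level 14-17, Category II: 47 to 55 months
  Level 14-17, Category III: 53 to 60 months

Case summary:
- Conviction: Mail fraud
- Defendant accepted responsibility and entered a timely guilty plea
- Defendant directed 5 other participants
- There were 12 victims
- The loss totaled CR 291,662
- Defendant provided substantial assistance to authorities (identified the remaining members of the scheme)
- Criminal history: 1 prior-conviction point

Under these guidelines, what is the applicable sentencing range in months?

40-50 months

Base offense level for mail fraud: 14.
S1 applies: 14 − 2 = 12.
S2 applies: 12 − 3 = 9.
S3 applies (level before this adjustment is 9 ≥ 6, so +3): 9 + 3 = 12.
S4 applies (level before this adjustment is 12 ≥ 4, so +5): 12 + 5 = 17.
S5 applies: 17 + 3 = 20.
Level 20 exceeds the maximum of 17; capped at 17.
Final offense level: 17.
Criminal history: 1 prior point → Category I (0-2).
Level 17 falls in the 14-17 band.
Grid: Level 14-17 × Category I = 40-50 months.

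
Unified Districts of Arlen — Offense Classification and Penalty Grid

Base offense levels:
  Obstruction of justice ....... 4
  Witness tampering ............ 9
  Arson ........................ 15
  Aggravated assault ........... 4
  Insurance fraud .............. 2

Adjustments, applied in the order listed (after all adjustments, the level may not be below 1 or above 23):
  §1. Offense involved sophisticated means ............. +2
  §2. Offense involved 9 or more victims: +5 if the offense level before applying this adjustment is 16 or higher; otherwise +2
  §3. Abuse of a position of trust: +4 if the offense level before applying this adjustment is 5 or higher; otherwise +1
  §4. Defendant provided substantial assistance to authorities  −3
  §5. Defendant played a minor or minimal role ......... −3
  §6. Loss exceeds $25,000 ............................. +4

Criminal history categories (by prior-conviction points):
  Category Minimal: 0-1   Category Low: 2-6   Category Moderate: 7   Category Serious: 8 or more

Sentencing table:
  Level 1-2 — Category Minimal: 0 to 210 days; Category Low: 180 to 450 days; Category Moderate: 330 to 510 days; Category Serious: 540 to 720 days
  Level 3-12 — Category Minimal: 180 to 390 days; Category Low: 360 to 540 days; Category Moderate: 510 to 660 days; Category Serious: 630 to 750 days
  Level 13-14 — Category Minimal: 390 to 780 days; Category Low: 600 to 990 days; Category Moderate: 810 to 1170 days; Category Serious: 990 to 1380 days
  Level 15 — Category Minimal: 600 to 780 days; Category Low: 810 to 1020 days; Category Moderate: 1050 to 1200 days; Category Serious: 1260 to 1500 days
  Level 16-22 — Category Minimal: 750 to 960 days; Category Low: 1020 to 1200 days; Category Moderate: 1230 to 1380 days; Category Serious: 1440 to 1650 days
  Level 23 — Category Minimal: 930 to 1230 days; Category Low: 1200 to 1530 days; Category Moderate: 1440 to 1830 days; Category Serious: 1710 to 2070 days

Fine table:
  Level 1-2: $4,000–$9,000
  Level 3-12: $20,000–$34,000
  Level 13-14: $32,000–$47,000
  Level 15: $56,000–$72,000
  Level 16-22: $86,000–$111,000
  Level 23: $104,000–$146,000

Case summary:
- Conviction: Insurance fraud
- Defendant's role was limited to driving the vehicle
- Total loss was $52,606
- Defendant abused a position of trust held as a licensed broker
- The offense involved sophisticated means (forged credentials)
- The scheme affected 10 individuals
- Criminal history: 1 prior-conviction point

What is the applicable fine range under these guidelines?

Base offense level for insurance fraud: 2.
§1 applies: 2 + 2 = 4.
§2 applies (level before this adjustment is 4 < 16, so +2): 4 + 2 = 6.
§3 applies (level before this adjustment is 6 ≥ 5, so +4): 6 + 4 = 10.
§4 does not apply.
§5 applies: 10 − 3 = 7.
§6 applies: 7 + 4 = 11.
Final offense level: 11.
Level 11 falls in the 3-12 band.
Fine table: Level 3-12 → $20,000–$34,000.

$20,000–$34,000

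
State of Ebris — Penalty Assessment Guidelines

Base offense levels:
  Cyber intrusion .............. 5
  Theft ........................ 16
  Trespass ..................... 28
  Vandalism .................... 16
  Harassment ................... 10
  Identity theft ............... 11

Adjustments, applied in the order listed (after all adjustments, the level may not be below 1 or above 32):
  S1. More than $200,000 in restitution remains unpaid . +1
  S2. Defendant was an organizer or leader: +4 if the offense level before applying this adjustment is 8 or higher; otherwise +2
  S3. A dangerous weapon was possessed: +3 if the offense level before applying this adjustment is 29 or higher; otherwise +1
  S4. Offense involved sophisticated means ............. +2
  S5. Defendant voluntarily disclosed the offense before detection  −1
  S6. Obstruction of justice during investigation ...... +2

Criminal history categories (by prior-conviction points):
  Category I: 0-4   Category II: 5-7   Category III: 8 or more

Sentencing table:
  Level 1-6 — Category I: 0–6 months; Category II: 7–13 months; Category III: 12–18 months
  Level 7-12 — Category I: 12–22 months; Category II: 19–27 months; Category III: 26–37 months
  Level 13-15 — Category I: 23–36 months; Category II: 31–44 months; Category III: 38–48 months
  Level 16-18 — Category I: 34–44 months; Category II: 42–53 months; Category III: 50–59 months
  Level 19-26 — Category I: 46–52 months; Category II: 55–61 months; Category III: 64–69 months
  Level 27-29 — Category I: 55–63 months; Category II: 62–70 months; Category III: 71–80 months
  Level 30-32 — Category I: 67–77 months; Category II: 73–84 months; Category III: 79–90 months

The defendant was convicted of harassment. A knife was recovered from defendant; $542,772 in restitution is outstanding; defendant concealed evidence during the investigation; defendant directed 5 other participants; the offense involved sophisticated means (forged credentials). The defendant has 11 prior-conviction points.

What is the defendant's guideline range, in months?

64-69 months

Base offense level for harassment: 10.
S1 applies: 10 + 1 = 11.
S2 applies (level before this adjustment is 11 ≥ 8, so +4): 11 + 4 = 15.
S3 applies (level before this adjustment is 15 < 29, so +1): 15 + 1 = 16.
S4 applies: 16 + 2 = 18.
S6 applies: 18 + 2 = 20.
Final offense level: 20.
Criminal history: 11 prior points → Category III (8+).
Level 20 falls in the 19-26 band.
Grid: Level 19-26 × Category III = 64-69 months.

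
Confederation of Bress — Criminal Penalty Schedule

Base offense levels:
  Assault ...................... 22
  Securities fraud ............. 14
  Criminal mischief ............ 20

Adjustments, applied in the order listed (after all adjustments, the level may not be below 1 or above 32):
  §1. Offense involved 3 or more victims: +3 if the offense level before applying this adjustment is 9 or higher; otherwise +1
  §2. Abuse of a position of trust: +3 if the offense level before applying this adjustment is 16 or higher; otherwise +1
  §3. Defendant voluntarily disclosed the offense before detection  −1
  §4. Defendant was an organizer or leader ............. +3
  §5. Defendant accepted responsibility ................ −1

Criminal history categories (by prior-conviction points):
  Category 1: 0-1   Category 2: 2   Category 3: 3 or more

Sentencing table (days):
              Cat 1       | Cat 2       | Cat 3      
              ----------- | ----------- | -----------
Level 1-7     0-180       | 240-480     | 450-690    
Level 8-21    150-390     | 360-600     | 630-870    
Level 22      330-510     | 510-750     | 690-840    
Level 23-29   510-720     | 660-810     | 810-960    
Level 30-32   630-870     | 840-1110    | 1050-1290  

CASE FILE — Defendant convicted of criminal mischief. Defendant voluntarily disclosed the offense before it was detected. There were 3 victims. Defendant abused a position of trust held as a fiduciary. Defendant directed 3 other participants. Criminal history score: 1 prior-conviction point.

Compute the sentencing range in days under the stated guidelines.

Base offense level for criminal mischief: 20.
§1 applies (level before this adjustment is 20 ≥ 9, so +3): 20 + 3 = 23.
§2 applies (level before this adjustment is 23 ≥ 16, so +3): 23 + 3 = 26.
§3 applies: 26 − 1 = 25.
§4 applies: 25 + 3 = 28.
Final offense level: 28.
Criminal history: 1 prior point → Category 1 (0-1).
Level 28 falls in the 23-29 band.
Grid: Level 23-29 × Category 1 = 510-720 days.

510-720 days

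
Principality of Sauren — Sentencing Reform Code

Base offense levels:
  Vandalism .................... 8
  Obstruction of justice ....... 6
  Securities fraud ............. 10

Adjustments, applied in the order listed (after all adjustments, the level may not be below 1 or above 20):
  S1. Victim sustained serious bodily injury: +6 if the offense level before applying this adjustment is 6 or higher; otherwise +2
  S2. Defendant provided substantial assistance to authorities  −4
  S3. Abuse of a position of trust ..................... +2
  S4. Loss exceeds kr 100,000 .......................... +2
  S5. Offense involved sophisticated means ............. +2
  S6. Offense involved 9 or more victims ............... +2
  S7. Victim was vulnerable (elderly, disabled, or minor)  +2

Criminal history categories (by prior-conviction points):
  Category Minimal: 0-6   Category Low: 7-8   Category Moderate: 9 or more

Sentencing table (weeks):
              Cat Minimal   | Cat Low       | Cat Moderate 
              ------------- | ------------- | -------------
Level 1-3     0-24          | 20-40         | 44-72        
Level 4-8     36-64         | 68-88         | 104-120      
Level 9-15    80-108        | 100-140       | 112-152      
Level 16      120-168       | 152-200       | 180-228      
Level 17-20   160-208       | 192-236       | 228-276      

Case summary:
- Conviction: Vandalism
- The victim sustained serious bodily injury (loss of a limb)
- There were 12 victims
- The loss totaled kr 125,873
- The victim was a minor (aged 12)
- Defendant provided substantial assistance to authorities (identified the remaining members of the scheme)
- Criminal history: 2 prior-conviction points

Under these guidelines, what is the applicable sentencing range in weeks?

120-168 weeks

Base offense level for vandalism: 8.
S1 applies (level before this adjustment is 8 ≥ 6, so +6): 8 + 6 = 14.
S2 applies: 14 − 4 = 10.
S4 applies: 10 + 2 = 12.
S6 applies: 12 + 2 = 14.
S7 applies: 14 + 2 = 16.
Final offense level: 16.
Criminal history: 2 prior points → Category Minimal (0-6).
Level 16 falls in the 16 band.
Grid: Level 16 × Category Minimal = 120-168 weeks.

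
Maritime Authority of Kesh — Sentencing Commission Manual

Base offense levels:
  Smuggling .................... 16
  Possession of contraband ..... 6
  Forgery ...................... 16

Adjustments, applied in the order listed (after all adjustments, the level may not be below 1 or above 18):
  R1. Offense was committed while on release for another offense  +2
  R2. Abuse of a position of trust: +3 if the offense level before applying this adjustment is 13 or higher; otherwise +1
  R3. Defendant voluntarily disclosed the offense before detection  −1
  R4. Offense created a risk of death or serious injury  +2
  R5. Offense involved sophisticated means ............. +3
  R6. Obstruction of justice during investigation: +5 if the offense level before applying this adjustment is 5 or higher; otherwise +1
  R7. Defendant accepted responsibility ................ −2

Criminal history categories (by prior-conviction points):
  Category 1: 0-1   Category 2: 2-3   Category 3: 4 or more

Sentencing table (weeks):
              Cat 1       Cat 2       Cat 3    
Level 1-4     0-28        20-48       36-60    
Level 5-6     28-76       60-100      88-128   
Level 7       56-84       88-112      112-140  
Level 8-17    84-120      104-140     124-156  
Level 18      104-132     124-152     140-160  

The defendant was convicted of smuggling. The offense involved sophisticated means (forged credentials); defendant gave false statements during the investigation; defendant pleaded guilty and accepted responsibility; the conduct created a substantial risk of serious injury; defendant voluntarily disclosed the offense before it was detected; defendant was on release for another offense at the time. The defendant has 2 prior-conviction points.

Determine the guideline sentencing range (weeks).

Base offense level for smuggling: 16.
R1 applies: 16 + 2 = 18.
R2 does not apply.
R3 applies: 18 − 1 = 17.
R4 applies: 17 + 2 = 19.
R5 applies: 19 + 3 = 22.
R6 applies (level before this adjustment is 22 ≥ 5, so +5): 22 + 5 = 27.
R7 applies: 27 − 2 = 25.
Level 25 exceeds the maximum of 18; capped at 18.
Final offense level: 18.
Criminal history: 2 prior points → Category 2 (2-3).
Level 18 falls in the 18 band.
Grid: Level 18 × Category 2 = 124-152 weeks.

124-152 weeks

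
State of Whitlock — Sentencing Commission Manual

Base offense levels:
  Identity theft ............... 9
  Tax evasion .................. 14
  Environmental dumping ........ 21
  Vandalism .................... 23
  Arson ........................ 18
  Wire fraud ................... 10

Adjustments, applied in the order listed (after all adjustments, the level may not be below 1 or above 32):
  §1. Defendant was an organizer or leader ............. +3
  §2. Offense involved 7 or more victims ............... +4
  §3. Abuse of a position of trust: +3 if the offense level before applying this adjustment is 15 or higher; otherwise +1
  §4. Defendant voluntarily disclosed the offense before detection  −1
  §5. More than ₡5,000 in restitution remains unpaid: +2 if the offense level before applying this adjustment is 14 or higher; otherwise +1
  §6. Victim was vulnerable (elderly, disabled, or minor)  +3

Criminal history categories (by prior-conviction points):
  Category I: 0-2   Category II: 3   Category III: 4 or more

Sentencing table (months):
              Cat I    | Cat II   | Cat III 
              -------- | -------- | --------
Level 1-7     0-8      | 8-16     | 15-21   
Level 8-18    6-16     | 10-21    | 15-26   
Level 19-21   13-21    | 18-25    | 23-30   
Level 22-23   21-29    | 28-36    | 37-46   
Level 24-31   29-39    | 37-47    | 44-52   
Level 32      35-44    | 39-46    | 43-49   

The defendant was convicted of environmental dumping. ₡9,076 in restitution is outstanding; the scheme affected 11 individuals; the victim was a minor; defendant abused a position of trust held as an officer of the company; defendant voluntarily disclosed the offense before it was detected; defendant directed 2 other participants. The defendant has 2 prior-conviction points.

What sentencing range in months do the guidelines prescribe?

35-44 months

Base offense level for environmental dumping: 21.
§1 applies: 21 + 3 = 24.
§2 applies: 24 + 4 = 28.
§3 applies (level before this adjustment is 28 ≥ 15, so +3): 28 + 3 = 31.
§4 applies: 31 − 1 = 30.
§5 applies (level before this adjustment is 30 ≥ 14, so +2): 30 + 2 = 32.
§6 applies: 32 + 3 = 35.
Level 35 exceeds the maximum of 32; capped at 32.
Final offense level: 32.
Criminal history: 2 prior points → Category I (0-2).
Level 32 falls in the 32 band.
Grid: Level 32 × Category I = 35-44 months.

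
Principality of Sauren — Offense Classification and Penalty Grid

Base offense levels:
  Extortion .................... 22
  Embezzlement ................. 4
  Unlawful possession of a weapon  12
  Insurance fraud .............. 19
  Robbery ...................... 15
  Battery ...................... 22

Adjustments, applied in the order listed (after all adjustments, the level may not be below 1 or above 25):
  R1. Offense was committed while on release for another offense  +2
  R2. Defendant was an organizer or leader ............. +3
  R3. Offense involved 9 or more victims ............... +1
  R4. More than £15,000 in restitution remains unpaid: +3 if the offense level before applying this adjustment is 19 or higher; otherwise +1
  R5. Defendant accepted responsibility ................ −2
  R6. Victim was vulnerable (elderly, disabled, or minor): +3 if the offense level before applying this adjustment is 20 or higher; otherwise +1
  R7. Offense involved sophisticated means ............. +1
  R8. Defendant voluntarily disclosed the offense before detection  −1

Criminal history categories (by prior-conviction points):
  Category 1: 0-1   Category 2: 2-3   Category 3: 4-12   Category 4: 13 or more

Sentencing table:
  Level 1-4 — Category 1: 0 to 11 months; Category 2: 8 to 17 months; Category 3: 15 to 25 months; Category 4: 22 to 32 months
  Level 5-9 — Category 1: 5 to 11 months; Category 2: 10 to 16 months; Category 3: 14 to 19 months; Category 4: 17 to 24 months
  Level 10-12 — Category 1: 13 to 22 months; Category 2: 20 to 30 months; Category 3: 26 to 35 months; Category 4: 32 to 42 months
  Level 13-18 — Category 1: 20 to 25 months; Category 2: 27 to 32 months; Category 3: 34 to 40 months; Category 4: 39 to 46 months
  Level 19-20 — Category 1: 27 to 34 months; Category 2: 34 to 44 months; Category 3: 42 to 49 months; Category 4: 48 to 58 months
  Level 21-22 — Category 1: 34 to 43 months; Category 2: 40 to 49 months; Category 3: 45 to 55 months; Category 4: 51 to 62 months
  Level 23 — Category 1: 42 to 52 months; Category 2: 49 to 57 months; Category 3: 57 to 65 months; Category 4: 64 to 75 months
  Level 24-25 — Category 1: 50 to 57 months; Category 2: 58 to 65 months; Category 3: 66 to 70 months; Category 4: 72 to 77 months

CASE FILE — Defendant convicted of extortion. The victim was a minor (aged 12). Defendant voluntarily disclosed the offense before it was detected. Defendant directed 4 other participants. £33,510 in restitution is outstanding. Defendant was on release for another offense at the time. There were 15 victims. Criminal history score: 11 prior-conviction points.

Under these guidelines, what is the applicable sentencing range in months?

66-70 months

Base offense level for extortion: 22.
R1 applies: 22 + 2 = 24.
R2 applies: 24 + 3 = 27.
R3 applies: 27 + 1 = 28.
R4 applies (level before this adjustment is 28 ≥ 19, so +3): 28 + 3 = 31.
R5 does not apply.
R6 applies (level before this adjustment is 31 ≥ 20, so +3): 31 + 3 = 34.
R8 applies: 34 − 1 = 33.
Level 33 exceeds the maximum of 25; capped at 25.
Final offense level: 25.
Criminal history: 11 prior points → Category 3 (4-12).
Level 25 falls in the 24-25 band.
Grid: Level 24-25 × Category 3 = 66-70 months.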